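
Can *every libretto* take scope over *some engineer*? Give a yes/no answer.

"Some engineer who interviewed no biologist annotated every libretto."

The relative clause *who interviewed no biologist* modifies *some engineer*, but *every libretto* is not inside that relative clause — it is an argument of the matrix verb.
Nothing blocks QR of the lower DP to a position above the higher one, so inverse scope is available.

Yes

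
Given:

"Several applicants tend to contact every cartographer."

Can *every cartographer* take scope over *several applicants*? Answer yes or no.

Yes

Raising constructions are monoclausal for scope purposes; *every cartographer* is not separated from *several applicants* by any island.
No island intervenes, so both surface and inverse scope are derivable.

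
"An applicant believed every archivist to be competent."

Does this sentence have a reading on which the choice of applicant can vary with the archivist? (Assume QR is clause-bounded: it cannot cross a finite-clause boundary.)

Yes

This is the *every archivist* > *an applicant* reading.
The ECM infinitive is scope-transparent — *every archivist* is free to raise above *an applicant*.
With no island boundary between them, the object can take inverse scope over the subject via ordinary QR within the clause.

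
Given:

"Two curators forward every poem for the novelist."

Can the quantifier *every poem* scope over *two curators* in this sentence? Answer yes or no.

Both DPs are arguments of the same predicate; there is no clause or island boundary between them.
Since no island is crossed, the inverse ordering is licensed alongside surface scope.

Yes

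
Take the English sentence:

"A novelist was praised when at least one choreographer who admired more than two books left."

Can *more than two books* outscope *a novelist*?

No

*more than two books* is embedded in the relative clause *who admired more than two books*, which is itself inside the adjunct *when at least one choreographer who admired more than two books left*.
Nested islands: the RC island is itself inside an adjunct island, so wide scope is doubly excluded.
So the wide-scope reading for *more than two books* is blocked.
(Only the surface reading survives: one fixed novelist with respect to all the relevant books.)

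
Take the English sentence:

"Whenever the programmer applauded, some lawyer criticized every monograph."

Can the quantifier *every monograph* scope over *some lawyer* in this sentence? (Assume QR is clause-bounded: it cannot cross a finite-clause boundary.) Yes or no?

Yes

Although there is an adjunct clause, *every monograph* is in the main clause, not inside the adjunct.
No island intervenes, so both surface and inverse scope are derivable.
The sentence is scopally ambiguous between *some lawyer* > *every monograph* and *every monograph* > *some lawyer*.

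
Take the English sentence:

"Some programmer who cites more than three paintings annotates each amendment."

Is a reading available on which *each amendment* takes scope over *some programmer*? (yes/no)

*each amendment* is a matrix argument; only *some programmer* is modified by the relative clause *who cites more than three paintings*, so the RC island is irrelevant to the target quantifier.
With no island boundary between them, the object can take inverse scope over the subject via ordinary QR within the clause.

Yes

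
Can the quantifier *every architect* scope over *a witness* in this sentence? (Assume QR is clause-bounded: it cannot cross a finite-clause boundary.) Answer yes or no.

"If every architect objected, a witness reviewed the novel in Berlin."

*every architect* is embedded in the adjunct clause *if every architect objected*.
The adjunct-island constraint bars QR out of an adverbial clause.
So the wide-scope reading for *every architect* is blocked.

No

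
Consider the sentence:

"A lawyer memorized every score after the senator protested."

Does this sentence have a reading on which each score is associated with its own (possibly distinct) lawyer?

Yes

That reading corresponds to *every score* > *a lawyer*.
The adjunct clause does not contain *every score*, which is the matrix object.
No island intervenes, so both surface and inverse scope are derivable.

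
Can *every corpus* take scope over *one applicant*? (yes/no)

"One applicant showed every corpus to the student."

Both DPs are arguments of the same predicate; there is no clause or island boundary between them.
QR within a single clause is free, so the lower quantifier may take scope over the higher one.

Yes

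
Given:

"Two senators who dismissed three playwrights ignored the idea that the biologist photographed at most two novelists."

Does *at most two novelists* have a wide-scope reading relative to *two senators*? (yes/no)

*at most two novelists* is embedded in the complex NP *the idea that the biologist photographed at most two novelists*.
The complex NP is opaque for QR — the quantifier is frozen inside the noun's complement.
So *at most two novelists* cannot raise high enough to outscope *two senators*; only the surface ordering *two senators* > *at most two novelists* is available.

No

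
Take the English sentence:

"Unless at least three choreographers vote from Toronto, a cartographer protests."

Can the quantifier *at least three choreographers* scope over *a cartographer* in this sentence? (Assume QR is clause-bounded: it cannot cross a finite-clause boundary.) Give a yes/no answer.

No

The DP *at least three choreographers* is contained in the adjunct clause *unless at least three choreographers vote from Toronto*.
Scope out of an adjunct clause is unavailable: QR respects the adjunct-island constraint.
There is no licit LF on which *at least three choreographers* c-commands *a cartographer*.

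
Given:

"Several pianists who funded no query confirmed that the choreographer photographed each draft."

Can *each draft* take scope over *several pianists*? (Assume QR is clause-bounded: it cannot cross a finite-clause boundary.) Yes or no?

No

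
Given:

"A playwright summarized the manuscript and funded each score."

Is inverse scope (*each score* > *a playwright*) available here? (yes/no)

No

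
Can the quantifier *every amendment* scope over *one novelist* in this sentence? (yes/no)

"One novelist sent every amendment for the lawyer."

*every amendment* is the matrix object and *one novelist* the matrix subject; the two are clausemates.
No island intervenes, so both surface and inverse scope are derivable.
The sentence is scopally ambiguous between *one novelist* > *every amendment* and *every amendment* > *one novelist*.

Yes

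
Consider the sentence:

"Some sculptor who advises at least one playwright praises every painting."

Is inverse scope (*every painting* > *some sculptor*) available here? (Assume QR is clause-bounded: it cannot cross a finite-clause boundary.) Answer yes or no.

The relative clause *who advises at least one playwright* modifies *some sculptor*, but *every painting* is not inside that relative clause — it is an argument of the matrix verb.
Since no island is crossed, the inverse ordering is licensed alongside surface scope.
So *every painting* > *some sculptor* is among the available readings.

Yes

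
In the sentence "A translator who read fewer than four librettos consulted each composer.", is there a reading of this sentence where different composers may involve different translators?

Yes

This is the *each composer* > *a translator* reading.
*each composer* sits in the matrix clause, not in the relative clause on *a translator*.
No island intervenes, so both surface and inverse scope are derivable.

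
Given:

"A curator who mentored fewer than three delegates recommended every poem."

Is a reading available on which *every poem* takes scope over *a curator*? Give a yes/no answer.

Although the sentence contains a relative clause (*who mentored fewer than three delegates*), *every poem* is outside it, in the matrix VP.
With no island boundary between them, the object can take inverse scope over the subject via ordinary QR within the clause.

Yes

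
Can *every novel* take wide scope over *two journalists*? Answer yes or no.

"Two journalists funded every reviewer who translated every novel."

Structurally, *every novel* is inside the relative clause *who translated every novel* modifying *every reviewer*.
The relative clause forms an island for QR, so the quantifier is confined to the head noun's restrictor.
*every novel* is confined to the island and cannot take scope over *two journalists*.

No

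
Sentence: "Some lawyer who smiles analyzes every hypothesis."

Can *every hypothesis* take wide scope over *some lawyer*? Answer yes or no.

The RC *who smiles* is an island, but *every hypothesis* is not inside it — it is the matrix object, a clausemate of *some lawyer*.
Since no island is crossed, the inverse ordering is licensed alongside surface scope.

Yes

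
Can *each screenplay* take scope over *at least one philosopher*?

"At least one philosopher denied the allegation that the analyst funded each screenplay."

The DP *each screenplay* is contained in the complex NP *the allegation that the analyst funded each screenplay*.
A that-clause complement to a noun is an island; QR cannot cross the NP boundary.
The inverse ordering *each screenplay* > *at least one philosopher* is therefore underivable.
(Only the surface reading survives: one fixed philosopher with respect to all the relevant screenplays.)

No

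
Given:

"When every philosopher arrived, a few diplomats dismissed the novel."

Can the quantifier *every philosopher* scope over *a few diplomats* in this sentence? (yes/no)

No

*every philosopher* sits inside the adjunct clause *when every philosopher arrived*.
Since the clause is an adjunct (not a complement), the Adjunct Condition blocks QR across its edge.
So *every philosopher* cannot raise to a position above *a few diplomats*.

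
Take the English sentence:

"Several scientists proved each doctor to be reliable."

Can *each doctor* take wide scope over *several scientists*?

Yes

This is an ECM construction: *each doctor* is the infinitival subject, Case-marked by the matrix verb, and the infinitive is transparent for QR.
No island intervenes, so both surface and inverse scope are derivable.
So *each doctor* > *several scientists* is among the available readings.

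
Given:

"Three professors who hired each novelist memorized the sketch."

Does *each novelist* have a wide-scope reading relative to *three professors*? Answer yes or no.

No

*each novelist* occurs within the relative clause *who hired each novelist*.
QR out of a relative clause is ruled out by the relative-clause island constraint.
There is no licit LF on which *each novelist* c-commands *three professors*.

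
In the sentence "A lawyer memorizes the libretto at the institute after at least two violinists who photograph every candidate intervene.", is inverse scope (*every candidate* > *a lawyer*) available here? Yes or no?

*every candidate* sits inside the relative clause *who photograph every candidate*, which is itself inside the adjunct *after at least two violinists who photograph every candidate intervene*.
The quantifier would have to escape first the RC and then the adjunct — two independent island violations.
So *every candidate* cannot raise to a position above *a lawyer*.
(Only the surface reading survives: one fixed lawyer with respect to all the relevant candidates.)

No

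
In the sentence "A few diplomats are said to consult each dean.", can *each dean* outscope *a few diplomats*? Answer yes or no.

*each dean* is inside a raising infinitive, which is transparent to QR (no CP barrier), so it behaves as a matrix argument.
Clause-internal QR can adjoin the lower DP above the subject, yielding the inverse reading.
Both orderings are possible: *a few diplomats* > *each dean* and *each dean* > *a few diplomats*.

Yes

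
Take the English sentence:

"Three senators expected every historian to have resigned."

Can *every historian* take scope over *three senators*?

The ECM infinitive is scope-transparent — *every historian* is free to raise above *three senators*.
Ordinary QR to a clause-peripheral position gives the wide-scope LF for the lower DP.

Yes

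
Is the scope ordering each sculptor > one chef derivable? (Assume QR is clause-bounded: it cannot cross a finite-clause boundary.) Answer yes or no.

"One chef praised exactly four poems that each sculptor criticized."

No

*each sculptor* sits inside the relative clause *that each sculptor criticized* modifying *exactly four poems*.
A relative clause is a scope island — quantifier raising cannot cross its boundary.
*each sculptor* is confined to the island and cannot take scope over *one chef*.
(Only the surface reading survives: one fixed chef with respect to all the relevant sculptors.)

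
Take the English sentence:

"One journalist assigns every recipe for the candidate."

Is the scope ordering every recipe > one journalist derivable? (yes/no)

Yes

*every recipe* and *one journalist* are in the same minimal clause.
Nothing blocks QR of the lower DP to a position above the higher one, so inverse scope is available.
So *every recipe* > *one journalist* is among the available readings.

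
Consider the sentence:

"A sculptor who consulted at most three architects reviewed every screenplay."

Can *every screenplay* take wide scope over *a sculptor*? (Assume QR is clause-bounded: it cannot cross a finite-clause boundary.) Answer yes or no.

The RC *who consulted at most three architects* is an island, but *every screenplay* is not inside it — it is the matrix object, a clausemate of *a sculptor*.
With no island boundary between them, the object can take inverse scope over the subject via ordinary QR within the clause.

Yes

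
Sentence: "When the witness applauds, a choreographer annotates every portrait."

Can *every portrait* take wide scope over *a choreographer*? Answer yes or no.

The adjunct clause does not contain *every portrait*, which is the matrix object.
Since no island is crossed, the inverse ordering is licensed alongside surface scope.

Yes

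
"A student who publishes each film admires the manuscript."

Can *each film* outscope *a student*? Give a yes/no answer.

The target quantifier *each film* is part of the relative clause *who publishes each film*.
QR out of a relative clause is ruled out by the relative-clause island constraint.
So the wide-scope reading for *each film* is blocked.

No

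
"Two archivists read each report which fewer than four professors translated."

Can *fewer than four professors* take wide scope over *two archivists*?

No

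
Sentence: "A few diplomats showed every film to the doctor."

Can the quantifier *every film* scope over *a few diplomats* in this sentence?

*a few diplomats* and *every film* are co-arguments of the matrix verb, with nothing but a clause-internal boundary between them.
No island intervenes, so both surface and inverse scope are derivable.

Yes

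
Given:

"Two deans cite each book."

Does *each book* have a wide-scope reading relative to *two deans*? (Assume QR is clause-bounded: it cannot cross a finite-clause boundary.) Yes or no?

*each book* is the matrix object and *two deans* the matrix subject; the two are clausemates.
No island intervenes, so both surface and inverse scope are derivable.
The sentence is scopally ambiguous between *two deans* > *each book* and *each book* > *two deans*.

Yes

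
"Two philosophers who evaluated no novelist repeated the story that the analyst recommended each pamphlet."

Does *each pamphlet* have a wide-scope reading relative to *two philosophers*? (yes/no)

No

*each pamphlet* occurs within the complex NP *the story that the analyst recommended each pamphlet*.
Noun-complement clauses are scope islands (the Complex NP Constraint): a quantifier inside one cannot scope into the matrix.
*each pamphlet* is confined to the island and cannot take scope over *two philosophers*.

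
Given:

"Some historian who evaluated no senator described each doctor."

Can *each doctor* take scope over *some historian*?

Yes

*each doctor* is a matrix argument; only *some historian* is modified by the relative clause *who evaluated no senator*, so the RC island is irrelevant to the target quantifier.
Since no island is crossed, the inverse ordering is licensed alongside surface scope.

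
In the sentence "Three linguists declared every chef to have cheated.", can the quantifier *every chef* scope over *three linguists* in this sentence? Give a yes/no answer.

Yes

This is an ECM construction: *every chef* is the infinitival subject, Case-marked by the matrix verb, and the infinitive is transparent for QR.
With no island boundary between them, the object can take inverse scope over the subject via ordinary QR within the clause.
The sentence is scopally ambiguous between *three linguists* > *every chef* and *every chef* > *three linguists*.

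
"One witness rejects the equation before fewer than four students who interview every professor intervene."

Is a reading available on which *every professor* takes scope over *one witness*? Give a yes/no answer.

No

The target quantifier *every professor* is part of the relative clause *who interview every professor*, which is itself inside the adjunct *before fewer than four students who interview every professor intervene*.
Nested islands: the RC island is itself inside an adjunct island, so wide scope is doubly excluded.
*every professor* > *one witness* would require crossing that boundary, which is illicit.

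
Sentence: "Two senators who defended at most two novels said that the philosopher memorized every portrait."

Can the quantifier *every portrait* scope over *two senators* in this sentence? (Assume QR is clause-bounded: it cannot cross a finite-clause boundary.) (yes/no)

The target quantifier *every portrait* is part of the finite complement clause *that the philosopher memorized every portrait*.
With QR restricted to its own tensed clause, the embedded quantifier cannot reach a matrix scope position.
So *every portrait* cannot raise high enough to outscope *two senators*; only the surface ordering *two senators* > *every portrait* is available.

No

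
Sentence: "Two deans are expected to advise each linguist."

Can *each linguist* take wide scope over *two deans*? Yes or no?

Infinitival complements of raising predicates do not block QR; *each linguist* and *two deans* are effectively clausemates.
No island intervenes, so both surface and inverse scope are derivable.

Yes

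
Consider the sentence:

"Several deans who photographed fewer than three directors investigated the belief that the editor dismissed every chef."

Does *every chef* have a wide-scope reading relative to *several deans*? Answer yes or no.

No

*every chef* sits inside the complex NP *the belief that the editor dismissed every chef*.
A that-clause complement to a noun is an island; QR cannot cross the NP boundary.
So *every chef* cannot raise high enough to outscope *several deans*; only the surface ordering *several deans* > *every chef* is available.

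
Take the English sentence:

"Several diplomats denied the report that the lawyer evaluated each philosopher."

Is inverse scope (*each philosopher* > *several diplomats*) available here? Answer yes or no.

*each philosopher* sits inside the complex NP *the report that the lawyer evaluated each philosopher*.
Noun-complement clauses are scope islands (the Complex NP Constraint): a quantifier inside one cannot scope into the matrix.
*each philosopher* > *several diplomats* would require crossing that boundary, which is illicit.

No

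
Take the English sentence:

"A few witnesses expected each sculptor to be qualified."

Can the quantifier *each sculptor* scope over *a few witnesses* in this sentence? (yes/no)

Yes

ECM infinitives lack a CP barrier, so *each sculptor* can QR over the matrix subject *a few witnesses*.
No island intervenes, so both surface and inverse scope are derivable.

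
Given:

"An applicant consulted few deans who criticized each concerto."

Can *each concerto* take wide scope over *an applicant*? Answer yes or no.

No

*each concerto* occurs within the relative clause *who criticized each concerto* modifying *few deans*.
QR out of a relative clause is ruled out by the relative-clause island constraint.
The inverse ordering *each concerto* > *an applicant* is therefore underivable.
(Only the surface reading survives: one fixed applicant with respect to all the relevant concertos.)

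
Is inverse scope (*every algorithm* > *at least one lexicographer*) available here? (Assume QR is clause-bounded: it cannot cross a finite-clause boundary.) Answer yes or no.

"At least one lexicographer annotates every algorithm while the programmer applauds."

Neither queried DP is inside the adjunct, so the adjunct-island constraint does not apply.
No island intervenes, so both surface and inverse scope are derivable.

Yes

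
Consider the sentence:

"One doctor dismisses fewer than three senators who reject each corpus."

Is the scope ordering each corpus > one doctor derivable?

The DP *each corpus* is contained in the relative clause *who reject each corpus* modifying *fewer than three senators*.
Quantifiers inside a relative clause are trapped there; the RC boundary blocks QR.
So *each corpus* cannot raise to a position above *one doctor*.

No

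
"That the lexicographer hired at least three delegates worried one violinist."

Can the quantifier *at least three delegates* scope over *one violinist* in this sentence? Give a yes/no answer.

*at least three delegates* sits inside the sentential subject *that the lexicographer hired at least three delegates*.
The Sentential Subject Constraint rules out raising the quantifier out of the that-clause subject.
So the wide-scope reading for *at least three delegates* is blocked.

No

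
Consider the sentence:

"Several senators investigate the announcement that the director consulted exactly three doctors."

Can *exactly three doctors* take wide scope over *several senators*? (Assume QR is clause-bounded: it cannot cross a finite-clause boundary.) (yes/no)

*exactly three doctors* sits inside the complex NP *the announcement that the director consulted exactly three doctors*.
The Complex NP Constraint bars QR out of the complement clause of a noun.
There is no licit LF on which *exactly three doctors* c-commands *several senators*.

No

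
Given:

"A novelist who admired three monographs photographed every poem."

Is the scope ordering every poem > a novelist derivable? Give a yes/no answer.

Although the sentence contains a relative clause (*who admired three monographs*), *every poem* is outside it, in the matrix VP.
Since no island is crossed, the inverse ordering is licensed alongside surface scope.

Yes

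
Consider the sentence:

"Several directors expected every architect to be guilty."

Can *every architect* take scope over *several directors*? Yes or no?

This is an ECM construction: *every architect* is the infinitival subject, Case-marked by the matrix verb, and the infinitive is transparent for QR.
With no island boundary between them, the object can take inverse scope over the subject via ordinary QR within the clause.
The sentence is scopally ambiguous between *several directors* > *every architect* and *every architect* > *several directors*.

Yes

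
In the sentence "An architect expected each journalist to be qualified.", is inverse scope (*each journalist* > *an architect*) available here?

Yes

This is an ECM construction: *each journalist* is the infinitival subject, Case-marked by the matrix verb, and the infinitive is transparent for QR.
Clause-internal QR can adjoin the lower DP above the subject, yielding the inverse reading.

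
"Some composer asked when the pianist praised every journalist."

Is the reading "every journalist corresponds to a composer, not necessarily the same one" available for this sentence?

This is the *every journalist* > *some composer* reading.
The target quantifier *every journalist* is part of the embedded question *when the pianist praised every journalist*.
An indirect question is a wh-island; the filled [Spec,CP] blocks QR across the CP edge.
*every journalist* > *some composer* would require crossing that boundary, which is illicit.
(Only the surface reading survives: one fixed composer with respect to all the relevant journalists.)

No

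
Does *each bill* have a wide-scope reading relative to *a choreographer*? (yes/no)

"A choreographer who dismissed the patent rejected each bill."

Yes

*each bill* is a matrix argument; only *a choreographer* is modified by the relative clause *who dismissed the patent*, so the RC island is irrelevant to the target quantifier.
Ordinary QR to a clause-peripheral position gives the wide-scope LF for the lower DP.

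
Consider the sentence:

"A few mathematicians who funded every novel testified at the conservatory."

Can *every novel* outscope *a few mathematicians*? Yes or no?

*every novel* sits inside the relative clause *who funded every novel*.
Relative clauses are scope islands: a quantifier cannot QR out of a relative clause to take scope in the matrix clause.
So *every novel* cannot raise high enough to outscope *a few mathematicians*; only the surface ordering *a few mathematicians* > *every novel* is available.

No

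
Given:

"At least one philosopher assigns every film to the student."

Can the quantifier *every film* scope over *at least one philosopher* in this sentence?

Both DPs are arguments of the same predicate; there is no clause or island boundary between them.
QR within a single clause is free, so the lower quantifier may take scope over the higher one.
Both orderings are possible: *at least one philosopher* > *every film* and *every film* > *at least one philosopher*.

Yes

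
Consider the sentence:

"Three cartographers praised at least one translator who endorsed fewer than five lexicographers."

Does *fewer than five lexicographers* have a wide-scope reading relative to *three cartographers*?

Structurally, *fewer than five lexicographers* is inside the relative clause *who endorsed fewer than five lexicographers* modifying *at least one translator*.
The relative clause forms an island for QR, so the quantifier is confined to the head noun's restrictor.
So the wide-scope reading for *fewer than five lexicographers* is blocked.

No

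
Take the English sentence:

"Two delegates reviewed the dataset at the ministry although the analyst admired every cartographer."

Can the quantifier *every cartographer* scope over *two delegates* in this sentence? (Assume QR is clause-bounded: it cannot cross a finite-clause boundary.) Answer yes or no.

The target quantifier *every cartographer* is part of the adjunct clause *although the analyst admired every cartographer*.
Adverbial clauses are not L-marked, so they are barriers for QR — the quantifier cannot escape the adjunct.
*every cartographer* > *two delegates* would require crossing that boundary, which is illicit.

No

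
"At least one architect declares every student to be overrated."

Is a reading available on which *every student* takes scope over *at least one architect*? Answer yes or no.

Yes

ECM infinitives lack a CP barrier, so *every student* can QR over the matrix subject *at least one architect*.
Ordinary QR to a clause-peripheral position gives the wide-scope LF for the lower DP.
Both orderings are possible: *at least one architect* > *every student* and *every student* > *at least one architect*.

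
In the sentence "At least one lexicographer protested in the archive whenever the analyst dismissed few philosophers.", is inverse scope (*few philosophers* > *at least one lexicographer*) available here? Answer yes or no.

No

The target quantifier *few philosophers* is part of the adjunct clause *whenever the analyst dismissed few philosophers*.
Scope out of an adjunct clause is unavailable: QR respects the adjunct-island constraint.
So *few philosophers* cannot raise to a position above *at least one lexicographer*.
(Only the surface reading survives: one fixed lexicographer with respect to all the relevant philosophers.)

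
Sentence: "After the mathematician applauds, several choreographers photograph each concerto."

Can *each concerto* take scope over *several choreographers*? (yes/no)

*each concerto* is a matrix argument; the adjunct is an island but the target quantifier is outside it.
Clause-internal QR can adjoin the lower DP above the subject, yielding the inverse reading.
Both orderings are possible: *several choreographers* > *each concerto* and *each concerto* > *several choreographers*.

Yes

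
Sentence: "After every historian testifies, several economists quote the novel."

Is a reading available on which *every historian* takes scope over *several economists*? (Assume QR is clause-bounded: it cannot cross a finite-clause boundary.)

No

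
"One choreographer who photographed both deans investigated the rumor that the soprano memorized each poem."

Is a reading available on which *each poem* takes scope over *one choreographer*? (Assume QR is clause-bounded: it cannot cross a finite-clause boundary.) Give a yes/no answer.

No

The target quantifier *each poem* is part of the complex NP *the rumor that the soprano memorized each poem*.
A that-clause complement to a noun is an island; QR cannot cross the NP boundary.
So *each poem* cannot raise to a position above *one choreographer*.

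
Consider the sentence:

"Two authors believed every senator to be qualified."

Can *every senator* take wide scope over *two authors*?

*every senator* is the subject of an ECM infinitive — the infinitival complement of an ECM verb is not a scope island, so *every senator* can raise into the matrix clause.
Nothing blocks QR of the lower DP to a position above the higher one, so inverse scope is available.
Both orderings are possible: *two authors* > *every senator* and *every senator* > *two authors*.

Yes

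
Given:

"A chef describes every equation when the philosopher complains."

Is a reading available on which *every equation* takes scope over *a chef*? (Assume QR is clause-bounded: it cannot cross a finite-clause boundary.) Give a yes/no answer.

The adjunct island is irrelevant here — *every equation* and *a chef* are both in the matrix clause.
With no island boundary between them, the object can take inverse scope over the subject via ordinary QR within the clause.

Yes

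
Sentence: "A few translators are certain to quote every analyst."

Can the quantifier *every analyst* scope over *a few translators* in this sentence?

Yes

*every analyst* is inside a raising infinitive, which is transparent to QR (no CP barrier), so it behaves as a matrix argument.
Ordinary QR to a clause-peripheral position gives the wide-scope LF for the lower DP.
So *every analyst* > *a few translators* is among the available readings.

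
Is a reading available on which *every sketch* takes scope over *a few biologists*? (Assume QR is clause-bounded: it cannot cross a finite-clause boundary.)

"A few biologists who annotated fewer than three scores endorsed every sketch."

Yes

*every sketch* is a matrix argument; only *a few biologists* is modified by the relative clause *who annotated fewer than three scores*, so the RC island is irrelevant to the target quantifier.
Since no island is crossed, the inverse ordering is licensed alongside surface scope.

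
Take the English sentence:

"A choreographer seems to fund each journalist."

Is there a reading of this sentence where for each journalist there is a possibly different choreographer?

Yes

That reading corresponds to *each journalist* > *a choreographer*.
Raising constructions are monoclausal for scope purposes; *each journalist* is not separated from *a choreographer* by any island.
Nothing blocks QR of the lower DP to a position above the higher one, so inverse scope is available.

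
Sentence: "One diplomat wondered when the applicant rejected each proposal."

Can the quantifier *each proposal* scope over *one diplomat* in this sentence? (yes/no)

The target quantifier *each proposal* is part of the embedded question *when the applicant rejected each proposal*.
The wh-island constraint blocks QR out of an embedded interrogative.
So *each proposal* cannot raise to a position above *one diplomat*.

No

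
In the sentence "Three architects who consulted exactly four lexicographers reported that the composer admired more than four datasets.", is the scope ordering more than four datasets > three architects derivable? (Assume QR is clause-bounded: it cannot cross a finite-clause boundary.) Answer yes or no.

No

*more than four datasets* is embedded in the finite complement clause *that the composer admired more than four datasets*.
Finite CP is the ceiling for QR here, by assumption.
Hence only narrow scope for *more than four datasets* (under *three architects*) survives.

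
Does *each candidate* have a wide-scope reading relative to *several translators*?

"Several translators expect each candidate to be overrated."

Yes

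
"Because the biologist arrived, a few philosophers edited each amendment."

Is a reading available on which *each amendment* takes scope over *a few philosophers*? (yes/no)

Yes

The adjunct clause does not contain *each amendment*, which is the matrix object.
Nothing blocks QR of the lower DP to a position above the higher one, so inverse scope is available.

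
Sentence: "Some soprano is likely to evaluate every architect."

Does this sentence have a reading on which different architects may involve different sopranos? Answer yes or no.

The paraphrase describes the scope ordering *every architect* > *some soprano*.
Infinitival complements of raising predicates do not block QR; *every architect* and *some soprano* are effectively clausemates.
Ordinary QR to a clause-peripheral position gives the wide-scope LF for the lower DP.

Yes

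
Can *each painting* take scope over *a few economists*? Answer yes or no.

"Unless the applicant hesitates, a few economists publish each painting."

Yes

Although there is an adjunct clause, *each painting* is in the main clause, not inside the adjunct.
Clause-internal QR can adjoin the lower DP above the subject, yielding the inverse reading.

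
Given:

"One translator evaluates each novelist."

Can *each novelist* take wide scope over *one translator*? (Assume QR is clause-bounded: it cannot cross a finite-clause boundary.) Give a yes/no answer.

*one translator* and *each novelist* are co-arguments of the matrix verb, with nothing but a clause-internal boundary between them.
No island intervenes, so both surface and inverse scope are derivable.
So *each novelist* > *one translator* is among the available readings.

Yes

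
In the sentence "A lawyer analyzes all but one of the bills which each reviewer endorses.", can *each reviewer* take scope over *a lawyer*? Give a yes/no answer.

*each reviewer* occurs within the relative clause *which each reviewer endorses* modifying *all but one of the bills*.
Relative clauses are scope islands: a quantifier cannot QR out of a relative clause to take scope in the matrix clause.
Hence only narrow scope for *each reviewer* (under *a lawyer*) survives.
(Only the surface reading survives: one fixed lawyer with respect to all the relevant reviewers.)

No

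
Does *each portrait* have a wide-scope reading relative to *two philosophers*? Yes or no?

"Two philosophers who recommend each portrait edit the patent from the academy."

*each portrait* occurs within the relative clause *who recommend each portrait*.
Quantifiers inside a relative clause are trapped there; the RC boundary blocks QR.
*each portrait* is confined to the island and cannot take scope over *two philosophers*.

No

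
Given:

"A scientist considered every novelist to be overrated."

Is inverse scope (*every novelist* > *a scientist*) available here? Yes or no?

Yes

ECM infinitives lack a CP barrier, so *every novelist* can QR over the matrix subject *a scientist*.
Ordinary QR to a clause-peripheral position gives the wide-scope LF for the lower DP.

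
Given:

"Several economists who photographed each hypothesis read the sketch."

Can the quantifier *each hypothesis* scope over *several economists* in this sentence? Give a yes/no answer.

*each hypothesis* is embedded in the relative clause *who photographed each hypothesis*.
QR out of a relative clause is ruled out by the relative-clause island constraint.
There is no licit LF on which *each hypothesis* c-commands *several economists*.

No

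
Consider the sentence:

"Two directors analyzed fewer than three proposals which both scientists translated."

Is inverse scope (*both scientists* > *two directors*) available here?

No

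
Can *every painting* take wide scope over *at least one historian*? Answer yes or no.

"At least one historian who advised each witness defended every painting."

The RC *who advised each witness* is an island, but *every painting* is not inside it — it is the matrix object, a clausemate of *at least one historian*.
Nothing blocks QR of the lower DP to a position above the higher one, so inverse scope is available.

Yes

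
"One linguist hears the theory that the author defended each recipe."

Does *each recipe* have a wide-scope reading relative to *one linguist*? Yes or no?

*each recipe* is embedded in the complex NP *the theory that the author defended each recipe*.
Noun-complement clauses are scope islands (the Complex NP Constraint): a quantifier inside one cannot scope into the matrix.
So *each recipe* cannot raise to a position above *one linguist*.
(Only the surface reading survives: one fixed linguist with respect to all the relevant recipes.)

No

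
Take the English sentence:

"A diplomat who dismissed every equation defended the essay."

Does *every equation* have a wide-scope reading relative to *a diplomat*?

No

The target quantifier *every equation* is part of the relative clause *who dismissed every equation*.
A relative clause is a scope island — quantifier raising cannot cross its boundary.
So *every equation* cannot raise to a position above *a diplomat*.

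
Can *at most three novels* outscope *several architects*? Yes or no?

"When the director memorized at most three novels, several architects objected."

No

The target quantifier *at most three novels* is part of the adjunct clause *when the director memorized at most three novels*.
Adjuncts are opaque for quantifier raising; a quantifier in an adjunct stays inside it.
The ordering *at most three novels* > *several architects* is therefore underivable.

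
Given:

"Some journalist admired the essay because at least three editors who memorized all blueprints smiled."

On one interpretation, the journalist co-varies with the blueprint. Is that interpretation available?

The described interpretation is the *all blueprints* > *some journalist* scoping.
The target quantifier *all blueprints* is part of the relative clause *who memorized all blueprints*, which is itself inside the adjunct *because at least three editors who memorized all blueprints smiled*.
The quantifier would have to escape first the RC and then the adjunct — two independent island violations.
*all blueprints* is confined to the island and cannot take scope over *some journalist*.
(Only the surface reading survives: one fixed journalist with respect to all the relevant blueprints.)

No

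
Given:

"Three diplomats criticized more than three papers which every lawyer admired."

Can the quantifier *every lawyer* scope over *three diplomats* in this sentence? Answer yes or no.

No

*every lawyer* occurs within the relative clause *which every lawyer admired* modifying *more than three papers*.
A relative clause is a scope island — quantifier raising cannot cross its boundary.
So *every lawyer* cannot raise to a position above *three diplomats*.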